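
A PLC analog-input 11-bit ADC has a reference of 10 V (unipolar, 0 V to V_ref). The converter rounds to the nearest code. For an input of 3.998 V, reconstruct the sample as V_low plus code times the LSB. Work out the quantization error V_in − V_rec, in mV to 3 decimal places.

-1.023 mV

Step size: 10 V ÷ 2^11 = 4.883 mV.
(V_in − V_low)/LSB = (3.998 − 0)/0.00488281 = 818.7904 → code 819 (round).
Reconstructed: 3.9990234 V.
Difference: -0.00102344 V → -1.023 mV.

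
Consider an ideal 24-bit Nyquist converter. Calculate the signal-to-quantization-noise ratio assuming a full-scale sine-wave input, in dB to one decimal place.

SNR ≈ 6.02·N + 1.76 dB = 6.02·24 + 1.76 = 146.24 dB.

146.2 dB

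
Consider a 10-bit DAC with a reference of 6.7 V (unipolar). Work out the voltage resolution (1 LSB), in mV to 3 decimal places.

6.543 mV

Full-scale span = 6.7 V.
LSB = 6.7 / 2^10 = 6.7 / 1024 = 0.00654297 V = 6.543 mV.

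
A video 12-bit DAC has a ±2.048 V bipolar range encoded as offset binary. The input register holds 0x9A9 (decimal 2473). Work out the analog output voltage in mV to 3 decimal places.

425.000 mV

LSB = 4.096 V / 2^12 = 1.000 mV.
Code 0x9A9 = 2473 decimal.
V_out = (−2.048) + 2473 × 0.001 V = 0.425 V.
= 425.000 mV.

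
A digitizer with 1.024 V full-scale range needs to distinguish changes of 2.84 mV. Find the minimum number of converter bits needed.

9 bits

Number of steps required ≥ 1.024 V / 2.84 mV = 360.56.
Need 2^N ≥ 360.56; 2^8 = 256, 2^9 = 512.
Minimum N = 9.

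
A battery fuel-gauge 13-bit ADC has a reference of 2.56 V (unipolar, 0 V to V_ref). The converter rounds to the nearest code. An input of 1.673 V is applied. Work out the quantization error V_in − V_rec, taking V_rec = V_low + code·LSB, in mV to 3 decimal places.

One LSB is 2.56 V / 8192 = 312.50 µV.
(V_in − V_low)/LSB = (1.673 − 0)/0.0003125 = 5353.6000 → code 5354 (round).
Reconstructed: 1.673125 V.
Difference: -0.000125 V → -0.125 mV.

-0.125 mV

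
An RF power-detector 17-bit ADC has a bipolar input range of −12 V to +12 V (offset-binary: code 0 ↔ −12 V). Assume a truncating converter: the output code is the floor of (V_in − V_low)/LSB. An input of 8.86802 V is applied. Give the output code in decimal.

code 113967

Full-scale span = 24 V; LSB = 24/2^17 = 183.11 µV.
(V_in − V_low)/LSB = (8.86802 − (−12)) / 0.000183105 = 113967.213.
⌊·⌋(113967.213) = 113967.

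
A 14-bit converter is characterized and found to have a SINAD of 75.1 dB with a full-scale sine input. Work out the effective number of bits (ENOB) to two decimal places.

12.18 bits

ENOB = (SINAD − 1.76) / 6.02 = (75.1 − 1.76)/6.02 = 12.183.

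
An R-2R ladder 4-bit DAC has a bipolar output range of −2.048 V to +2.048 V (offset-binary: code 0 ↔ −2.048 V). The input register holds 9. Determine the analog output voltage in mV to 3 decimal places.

LSB = 4.096 V / 2^4 = 256.000 mV.
V_out = (−2.048) + 9 × 0.256 V = 0.256 V.
= 256.000 mV.

256.000 mV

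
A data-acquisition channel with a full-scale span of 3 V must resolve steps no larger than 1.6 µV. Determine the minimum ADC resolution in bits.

Number of steps required ≥ 3 V / 1.6 µV = 1875000.00.
Need 2^N ≥ 1875000.00; 2^20 = 1048576, 2^21 = 2097152.
Minimum N = 21.

21 bits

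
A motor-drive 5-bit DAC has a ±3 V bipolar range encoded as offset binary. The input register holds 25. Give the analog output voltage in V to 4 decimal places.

1.6875 V

LSB = 6 V / 2^5 = 187.500 mV.
V_out = (−3) + 25 × 0.1875 V = 1.6875 V.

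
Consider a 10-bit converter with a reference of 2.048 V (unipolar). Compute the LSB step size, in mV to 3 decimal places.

Full-scale span = 2.048 V.
LSB = 2.048 / 2^10 = 2.048 / 1024 = 0.002 V = 2.000 mV.

2.000 mV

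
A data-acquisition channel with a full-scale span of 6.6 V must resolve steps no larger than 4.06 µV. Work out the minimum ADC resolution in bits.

21 bits

Number of steps required ≥ 6.6 V / 4.06 µV = 1625615.76.
Need 2^N ≥ 1625615.76; 2^20 = 1048576, 2^21 = 2097152.
Minimum N = 21.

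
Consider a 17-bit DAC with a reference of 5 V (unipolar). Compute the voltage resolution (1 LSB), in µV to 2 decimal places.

38.15 µV

Full-scale span = 5 V.
LSB = 5 / 2^17 = 5 / 131072 = 3.8147e-05 V = 38.15 µV.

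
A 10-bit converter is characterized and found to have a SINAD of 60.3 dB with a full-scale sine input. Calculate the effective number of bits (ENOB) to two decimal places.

9.72 bits

ENOB = (SINAD − 1.76) / 6.02 = (60.3 − 1.76)/6.02 = 9.724.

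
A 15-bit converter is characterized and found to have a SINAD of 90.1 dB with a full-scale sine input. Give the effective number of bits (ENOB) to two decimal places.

14.67 bits

ENOB = (SINAD − 1.76) / 6.02 = (90.1 − 1.76)/6.02 = 14.674.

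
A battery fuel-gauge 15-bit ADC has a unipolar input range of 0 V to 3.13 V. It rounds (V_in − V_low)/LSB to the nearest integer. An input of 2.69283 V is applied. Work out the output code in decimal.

LSB = 3.13 V / 32768 = 95.52 µV.
(V_in − V_low)/LSB = (2.69283 − 0) / 9.552e-05 = 28191.263.
Round → code 28191.

code 28191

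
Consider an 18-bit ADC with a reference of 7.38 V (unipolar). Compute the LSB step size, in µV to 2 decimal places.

28.15 µV

Full-scale span = 7.38 V.
LSB = 7.38 / 2^18 = 7.38 / 262144 = 2.81525e-05 V = 28.15 µV.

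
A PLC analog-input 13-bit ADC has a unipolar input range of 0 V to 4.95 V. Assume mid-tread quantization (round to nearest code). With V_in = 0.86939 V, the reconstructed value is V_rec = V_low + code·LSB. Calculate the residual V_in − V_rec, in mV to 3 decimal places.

-0.123 mV

LSB = 4.95/2^13 = 0.604 mV.
(V_in − V_low)/LSB = (0.86939 − 0)/0.000604248 = 1438.7965 → code 1439 (round).
Reconstructed: 0.86951294 V.
Difference: -0.000122939 V → -0.123 mV.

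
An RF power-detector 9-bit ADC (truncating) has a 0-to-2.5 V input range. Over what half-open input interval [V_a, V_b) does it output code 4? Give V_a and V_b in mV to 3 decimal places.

[19.531 mV, 24.414 mV)

LSB = 2.5/2^9 = 4.883 mV.
V_a = V_low + 4·LSB = 0.0195312 V; V_b = V_low + 5·LSB = 0.0244141 V.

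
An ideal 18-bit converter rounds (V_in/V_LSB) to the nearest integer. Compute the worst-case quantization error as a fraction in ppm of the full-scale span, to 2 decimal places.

1.91 ppm

Rounding → worst-case error = ½ LSB = V_FS/2^19, so 1e+06/524288 = 1.90735 ppm of full scale.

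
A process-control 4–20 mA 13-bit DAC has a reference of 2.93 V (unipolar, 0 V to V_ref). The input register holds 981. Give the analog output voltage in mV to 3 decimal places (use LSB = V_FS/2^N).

LSB = 2.93 V / 2^13 = 357.67 µV.
V_out = 0 + 981 × 0.000357666 V = 0.35087 V.
= 350.870 mV.

350.870 mV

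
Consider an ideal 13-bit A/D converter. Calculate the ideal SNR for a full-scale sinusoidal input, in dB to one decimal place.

80.0 dB

SNR ≈ 6.02·N + 1.76 dB = 6.02·13 + 1.76 = 80.02 dB.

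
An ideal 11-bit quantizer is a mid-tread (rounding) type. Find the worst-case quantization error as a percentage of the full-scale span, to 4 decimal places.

Rounding → worst-case error = ½ LSB = V_FS/2^12, so 100/4096 = 0.0244141 % of full scale.

0.0244 %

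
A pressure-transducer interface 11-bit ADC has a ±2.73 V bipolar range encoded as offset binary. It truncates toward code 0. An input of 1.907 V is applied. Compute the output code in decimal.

With 2048 levels over 5.46 V, one step is 2.666 mV.
Input sits at 1739.300 steps above V_low.
⌊·⌋(1739.300) = 1739.

code 1739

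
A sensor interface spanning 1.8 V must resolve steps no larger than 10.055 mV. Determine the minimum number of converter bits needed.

8 bits

Number of steps required ≥ 1.8 V / 10.055 mV = 179.02.
Need 2^N ≥ 179.02; 2^7 = 128, 2^8 = 256.
Minimum N = 8.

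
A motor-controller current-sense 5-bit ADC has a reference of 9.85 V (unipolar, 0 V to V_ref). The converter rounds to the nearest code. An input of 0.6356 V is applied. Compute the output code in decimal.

code 2

Full-scale span = 9.85 V; LSB = 9.85/2^5 = 307.812 mV.
(V_in − V_low)/LSB = (0.6356 − 0) / 0.307812 = 2.065.
Round → code 2.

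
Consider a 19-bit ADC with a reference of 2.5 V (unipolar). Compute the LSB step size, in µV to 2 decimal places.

Full-scale span = 2.5 V.
LSB = 2.5 / 2^19 = 2.5 / 524288 = 4.76837e-06 V = 4.77 µV.

4.77 µV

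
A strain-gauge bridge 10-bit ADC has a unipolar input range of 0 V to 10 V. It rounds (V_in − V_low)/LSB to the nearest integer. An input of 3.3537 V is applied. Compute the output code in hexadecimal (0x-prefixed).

code 0x157 (decimal 343)

LSB = 10 V / 1024 = 9.766 mV.
(3.3537 − 0) / 0.00976562 = 343.419 LSBs.
round(343.419) = 343.
In hexadecimal (0x-prefixed): 0x157.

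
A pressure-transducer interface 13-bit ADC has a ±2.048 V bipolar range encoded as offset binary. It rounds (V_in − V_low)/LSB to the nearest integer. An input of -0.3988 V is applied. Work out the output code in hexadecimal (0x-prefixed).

Full-scale span = 4.096 V; LSB = 4.096/2^13 = 0.500 mV.
(-0.3988 − (−2.048)) / 0.0005 = 3298.400 LSBs.
round(3298.400) = 3298.
In hexadecimal (0x-prefixed): 0xCE2.

code 0xCE2 (decimal 3298)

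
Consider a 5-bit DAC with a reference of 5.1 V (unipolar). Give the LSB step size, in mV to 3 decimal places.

159.375 mV

Full-scale span = 5.1 V.
LSB = 5.1 / 2^5 = 5.1 / 32 = 0.159375 V = 159.375 mV.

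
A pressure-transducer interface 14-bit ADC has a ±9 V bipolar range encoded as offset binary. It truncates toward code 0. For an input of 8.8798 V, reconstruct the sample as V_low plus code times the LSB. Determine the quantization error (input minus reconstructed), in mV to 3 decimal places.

0.650 mV

Step size: 18 V ÷ 2^14 = 1.099 mV.
(8.8798 − (−9))/0.00109863 = 16274.5913; ⌊·⌋ gives code 16274.
Reconstructed: 8.8791504 V.
V_in − V_rec = 0.000649609 V = 0.650 mV.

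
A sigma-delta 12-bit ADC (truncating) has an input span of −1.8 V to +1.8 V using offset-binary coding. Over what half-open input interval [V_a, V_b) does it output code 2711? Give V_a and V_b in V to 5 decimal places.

LSB = 3.6/2^12 = 0.879 mV.
V_a = V_low + 2711·LSB = 0.582715 V; V_b = V_low + 2712·LSB = 0.583594 V.

[0.58271 V, 0.58359 V)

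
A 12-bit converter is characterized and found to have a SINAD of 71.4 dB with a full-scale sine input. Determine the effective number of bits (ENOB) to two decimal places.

ENOB = (SINAD − 1.76) / 6.02 = (71.4 − 1.76)/6.02 = 11.568.

11.57 bits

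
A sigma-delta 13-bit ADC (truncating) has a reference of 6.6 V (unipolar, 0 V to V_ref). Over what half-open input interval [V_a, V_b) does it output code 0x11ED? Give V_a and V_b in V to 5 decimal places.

LSB = 6.6/2^13 = 0.806 mV.
Code 0x11ED = 4589 decimal.
V_a = V_low + 4589·LSB = 3.69719 V; V_b = V_low + 4590·LSB = 3.698 V.

[3.69719 V, 3.69800 V)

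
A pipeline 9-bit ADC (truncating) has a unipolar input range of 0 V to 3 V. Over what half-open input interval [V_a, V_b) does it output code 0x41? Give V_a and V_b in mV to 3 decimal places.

LSB = 3/2^9 = 5.859 mV.
Code 0x41 = 65 decimal.
V_a = V_low + 65·LSB = 0.380859 V; V_b = V_low + 66·LSB = 0.386719 V.

[380.859 mV, 386.719 mV)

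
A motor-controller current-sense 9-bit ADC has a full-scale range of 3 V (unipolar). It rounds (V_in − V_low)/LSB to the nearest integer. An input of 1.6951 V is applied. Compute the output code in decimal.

code 289

Full-scale span = 3 V; LSB = 3/2^9 = 5.859 mV.
(1.6951 − 0) / 0.00585938 = 289.297 LSBs.
Round → code 289.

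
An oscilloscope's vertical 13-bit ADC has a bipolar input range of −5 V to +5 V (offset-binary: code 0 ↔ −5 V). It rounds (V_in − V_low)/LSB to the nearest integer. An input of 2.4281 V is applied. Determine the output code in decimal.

LSB = 10 V / 8192 = 1.221 mV.
(2.4281 − (−5)) / 0.0012207 = 6085.100 LSBs.
So the output code is 6085.

code 6085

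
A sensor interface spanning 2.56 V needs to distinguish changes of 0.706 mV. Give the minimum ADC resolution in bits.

Number of steps required ≥ 2.56 V / 0.706 mV = 3626.06.
Need 2^N ≥ 3626.06; 2^11 = 2048, 2^12 = 4096.
Minimum N = 12.

12 bits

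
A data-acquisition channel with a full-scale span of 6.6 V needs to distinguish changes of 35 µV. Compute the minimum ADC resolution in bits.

Number of steps required ≥ 6.6 V / 35 µV = 188571.43.
Need 2^N ≥ 188571.43; 2^17 = 131072, 2^18 = 262144.
Minimum N = 18.

18 bits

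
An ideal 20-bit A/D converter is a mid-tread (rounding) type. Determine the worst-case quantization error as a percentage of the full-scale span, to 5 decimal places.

0.00005 %

Rounding → worst-case error = ½ LSB = V_FS/2^21, so 100/2097152 = 4.76837e-05 % of full scale.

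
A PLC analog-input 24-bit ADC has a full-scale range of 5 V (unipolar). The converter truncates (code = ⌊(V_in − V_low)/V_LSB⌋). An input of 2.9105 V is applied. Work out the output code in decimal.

LSB = 5 V / 16777216 = 0.30 µV.
(V_in − V_low)/LSB = (2.9105 − 0) / 2.98023e-07 = 9766017.434.
Floor → code 9766017.

code 9766017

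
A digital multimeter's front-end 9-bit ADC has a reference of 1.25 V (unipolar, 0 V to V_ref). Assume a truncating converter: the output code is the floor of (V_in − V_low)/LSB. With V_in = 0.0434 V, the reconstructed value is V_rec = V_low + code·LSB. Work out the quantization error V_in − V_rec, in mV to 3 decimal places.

1.896 mV

LSB = 1.25/2^9 = 2.441 mV.
(0.0434 − 0)/0.00244141 = 17.7766; ⌊·⌋ gives code 17.
Code 17 maps back to 0 + 17×0.00244141 V = 0.041503906 V.
Difference: 0.00189609 V → 1.896 mV.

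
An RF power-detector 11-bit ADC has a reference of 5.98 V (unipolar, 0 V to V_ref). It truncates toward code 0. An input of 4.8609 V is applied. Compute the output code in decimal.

Full-scale span = 5.98 V; LSB = 5.98/2^11 = 2.920 mV.
(4.8609 − 0) / 0.00291992 = 1664.736 LSBs.
⌊·⌋(1664.736) = 1664.

code 1664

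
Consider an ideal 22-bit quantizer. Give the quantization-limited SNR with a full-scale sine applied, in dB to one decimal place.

SNR ≈ 6.02·N + 1.76 dB = 6.02·22 + 1.76 = 134.20 dB.

134.2 dB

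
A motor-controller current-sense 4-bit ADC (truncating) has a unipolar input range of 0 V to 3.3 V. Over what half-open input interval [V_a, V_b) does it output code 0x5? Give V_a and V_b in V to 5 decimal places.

[1.03125 V, 1.23750 V)

LSB = 3.3/2^4 = 206.250 mV.
Code 0x5 = 5 decimal.
V_a = V_low + 5·LSB = 1.03125 V; V_b = V_low + 6·LSB = 1.2375 V.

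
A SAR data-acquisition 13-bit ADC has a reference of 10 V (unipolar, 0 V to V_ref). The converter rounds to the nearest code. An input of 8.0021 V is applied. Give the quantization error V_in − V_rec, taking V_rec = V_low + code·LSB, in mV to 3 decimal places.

0.391 mV

LSB = 10/2^13 = 1.221 mV.
(8.0021 − 0)/0.0012207 = 6555.3203; round gives code 6555.
Code 6555 maps back to 0 + 6555×0.0012207 V = 8.001709 V.
Difference: 0.000391016 V → 0.391 mV.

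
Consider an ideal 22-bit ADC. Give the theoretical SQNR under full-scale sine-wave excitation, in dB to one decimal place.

SNR ≈ 6.02·N + 1.76 dB = 6.02·22 + 1.76 = 134.20 dB.

134.2 dB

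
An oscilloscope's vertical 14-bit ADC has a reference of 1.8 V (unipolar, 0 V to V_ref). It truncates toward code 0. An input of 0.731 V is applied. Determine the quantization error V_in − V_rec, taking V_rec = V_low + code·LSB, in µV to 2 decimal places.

Step size: 1.8 V ÷ 2^14 = 109.86 µV.
(V_in − V_low)/LSB = (0.731 − 0)/0.000109863 = 6653.7244 → code 6653 (floor).
Code 6653 maps back to 0 + 6653×0.000109863 V = 0.73092041 V.
Difference: 7.95898e-05 V → 79.59 µV.

79.59 µV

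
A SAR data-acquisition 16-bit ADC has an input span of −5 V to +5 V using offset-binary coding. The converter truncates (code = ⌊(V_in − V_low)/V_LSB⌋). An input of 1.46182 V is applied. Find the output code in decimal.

LSB = 10 V / 65536 = 152.59 µV.
Input sits at 42348.184 steps above V_low.
Floor → code 42348.

code 42348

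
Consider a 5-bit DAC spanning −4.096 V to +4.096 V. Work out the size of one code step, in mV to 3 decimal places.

256.000 mV

Full-scale span = 8.192 V.
LSB = 8.192 / 2^5 = 8.192 / 32 = 0.256 V = 256.000 mV.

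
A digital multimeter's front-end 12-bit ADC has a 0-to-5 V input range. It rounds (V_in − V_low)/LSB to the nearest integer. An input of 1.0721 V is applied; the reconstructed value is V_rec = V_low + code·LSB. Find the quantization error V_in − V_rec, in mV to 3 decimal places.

0.323 mV

LSB = 5/2^12 = 1.221 mV.
(V_in − V_low)/LSB = (1.0721 − 0)/0.0012207 = 878.2643 → code 878 (round).
Code 878 maps back to 0 + 878×0.0012207 V = 1.0717773 V.
V_in − V_rec = 0.000322656 V = 0.323 mV.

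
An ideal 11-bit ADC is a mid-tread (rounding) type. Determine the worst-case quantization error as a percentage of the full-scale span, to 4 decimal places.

0.0244 %

Rounding → worst-case error = ½ LSB = V_FS/2^12, so 100/4096 = 0.0244141 % of full scale.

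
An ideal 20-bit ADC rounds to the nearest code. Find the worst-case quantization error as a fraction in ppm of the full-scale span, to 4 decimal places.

0.4768 ppm

Rounding → worst-case error = ½ LSB = V_FS/2^21, so 1e+06/2097152 = 0.476837 ppm of full scale.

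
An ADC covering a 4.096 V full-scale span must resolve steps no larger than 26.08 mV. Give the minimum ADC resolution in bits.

8 bits

Number of steps required ≥ 4.096 V / 26.08 mV = 157.06.
Need 2^N ≥ 157.06; 2^7 = 128, 2^8 = 256.
Minimum N = 8.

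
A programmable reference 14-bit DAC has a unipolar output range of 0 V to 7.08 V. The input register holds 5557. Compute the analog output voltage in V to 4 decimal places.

LSB = 7.08 V / 2^14 = 432.13 µV.
V_out = 0 + 5557 × 0.000432129 V = 2.40134 V.

2.4013 V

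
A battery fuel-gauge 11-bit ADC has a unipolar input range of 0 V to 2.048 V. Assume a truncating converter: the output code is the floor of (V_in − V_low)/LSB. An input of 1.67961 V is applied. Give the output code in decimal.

With 2048 levels over 2.048 V, one step is 1.000 mV.
(V_in − V_low)/LSB = (1.67961 − 0) / 0.001 = 1679.610.
Floor → code 1679.

code 1679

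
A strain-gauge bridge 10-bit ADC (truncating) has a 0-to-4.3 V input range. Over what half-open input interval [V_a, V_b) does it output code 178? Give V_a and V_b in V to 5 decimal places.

LSB = 4.3/2^10 = 4.199 mV.
V_a = V_low + 178·LSB = 0.747461 V; V_b = V_low + 179·LSB = 0.75166 V.

[0.74746 V, 0.75166 V)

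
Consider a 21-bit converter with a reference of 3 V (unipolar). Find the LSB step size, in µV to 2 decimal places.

1.43 µV

Full-scale span = 3 V.
LSB = 3 / 2^21 = 3 / 2097152 = 1.43051e-06 V = 1.43 µV.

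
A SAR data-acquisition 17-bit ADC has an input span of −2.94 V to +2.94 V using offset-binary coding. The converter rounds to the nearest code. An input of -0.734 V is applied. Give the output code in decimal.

code 49174

With 131072 levels over 5.88 V, one step is 44.86 µV.
Input sits at 49174.291 steps above V_low.
So the output code is 49174.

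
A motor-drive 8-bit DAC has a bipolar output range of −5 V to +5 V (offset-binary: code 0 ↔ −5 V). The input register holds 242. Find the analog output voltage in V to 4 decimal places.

LSB = 10 V / 2^8 = 39.062 mV.
V_out = (−5) + 242 × 0.0390625 V = 4.45312 V.

4.4531 V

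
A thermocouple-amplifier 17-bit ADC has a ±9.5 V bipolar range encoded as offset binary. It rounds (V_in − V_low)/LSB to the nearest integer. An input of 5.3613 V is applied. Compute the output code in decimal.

With 131072 levels over 19 V, one step is 144.96 µV.
(V_in − V_low)/LSB = (5.3613 − (−9.5)) / 0.000144958 = 102521.069.
Round → code 102521.

code 102521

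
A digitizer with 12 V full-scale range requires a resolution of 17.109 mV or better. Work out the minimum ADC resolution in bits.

10 bits

Number of steps required ≥ 12 V / 17.109 mV = 701.39.
Need 2^N ≥ 701.39; 2^9 = 512, 2^10 = 1024.
Minimum N = 10.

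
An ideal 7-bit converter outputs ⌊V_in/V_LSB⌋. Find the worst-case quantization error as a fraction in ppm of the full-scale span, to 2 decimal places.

7812.50 ppm

Truncating → worst-case error = 1 LSB = V_FS/2^7, so 1e+06/128 = 7812.5 ppm of full scale.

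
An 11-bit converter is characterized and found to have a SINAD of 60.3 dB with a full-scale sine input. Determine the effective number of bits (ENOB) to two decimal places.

ENOB = (SINAD − 1.76) / 6.02 = (60.3 − 1.76)/6.02 = 9.724.

9.72 bits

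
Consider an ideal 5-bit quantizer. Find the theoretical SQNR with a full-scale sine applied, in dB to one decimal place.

31.9 dB

SNR ≈ 6.02·N + 1.76 dB = 6.02·5 + 1.76 = 31.86 dB.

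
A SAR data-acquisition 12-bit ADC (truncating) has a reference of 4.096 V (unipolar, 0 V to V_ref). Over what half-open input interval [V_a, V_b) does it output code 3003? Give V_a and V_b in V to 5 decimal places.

[3.00300 V, 3.00400 V)

LSB = 4.096/2^12 = 1.000 mV.
V_a = V_low + 3003·LSB = 3.003 V; V_b = V_low + 3004·LSB = 3.004 V.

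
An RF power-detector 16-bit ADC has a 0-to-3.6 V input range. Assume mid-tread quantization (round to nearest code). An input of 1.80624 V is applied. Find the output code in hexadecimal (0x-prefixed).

With 65536 levels over 3.6 V, one step is 54.93 µV.
(V_in − V_low)/LSB = (1.80624 − 0) / 5.49316e-05 = 32881.596.
Round → code 32882.
In hexadecimal (0x-prefixed): 0x8072.

code 0x8072 (decimal 32882)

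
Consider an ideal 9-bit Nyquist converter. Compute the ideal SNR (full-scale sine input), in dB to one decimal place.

55.9 dB

SNR ≈ 6.02·N + 1.76 dB = 6.02·9 + 1.76 = 55.94 dB.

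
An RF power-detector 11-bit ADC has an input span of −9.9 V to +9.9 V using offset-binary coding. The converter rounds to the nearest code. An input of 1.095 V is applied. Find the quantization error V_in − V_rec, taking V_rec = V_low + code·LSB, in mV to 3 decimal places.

Step size: 19.8 V ÷ 2^11 = 9.668 mV.
(1.095 − (−9.9))/0.00966797 = 1137.2606; round gives code 1137.
V_rec = (−9.9) + 1137·0.00966797 = 1.0924805 V.
Difference: 0.00251953 V → 2.520 mV.

2.520 mV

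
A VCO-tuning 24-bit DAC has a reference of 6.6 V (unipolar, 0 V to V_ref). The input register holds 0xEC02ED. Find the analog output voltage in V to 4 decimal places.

6.0847 V

LSB = 6.6 V / 2^24 = 0.39 µV.
Code 0xEC02ED = 15467245 decimal.
V_out = 0 + 15467245 × 3.93391e-07 V = 6.08467 V.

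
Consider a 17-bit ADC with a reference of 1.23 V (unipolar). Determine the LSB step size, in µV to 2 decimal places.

9.38 µV

Full-scale span = 1.23 V.
LSB = 1.23 / 2^17 = 1.23 / 131072 = 9.38416e-06 V = 9.38 µV.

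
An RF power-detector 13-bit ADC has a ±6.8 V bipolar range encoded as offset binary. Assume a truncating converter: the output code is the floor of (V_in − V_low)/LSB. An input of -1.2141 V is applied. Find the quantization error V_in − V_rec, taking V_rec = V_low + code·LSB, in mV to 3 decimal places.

Step size: 13.6 V ÷ 2^13 = 1.660 mV.
(-1.2141 − (−6.8))/0.00166016 = 3364.6833; ⌊·⌋ gives code 3364.
Code 3364 maps back to (−6.8) + 3364×0.00166016 V = -1.2152344 V.
Difference: 0.00113437 V → 1.134 mV.

1.134 mV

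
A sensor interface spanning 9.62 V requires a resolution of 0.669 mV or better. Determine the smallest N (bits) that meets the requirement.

14 bits

Number of steps required ≥ 9.62 V / 0.669 mV = 14379.67.
Need 2^N ≥ 14379.67; 2^13 = 8192, 2^14 = 16384.
Minimum N = 14.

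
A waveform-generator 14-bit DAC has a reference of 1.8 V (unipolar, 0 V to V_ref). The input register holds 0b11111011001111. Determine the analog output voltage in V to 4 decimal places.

LSB = 1.8 V / 2^14 = 109.86 µV.
Code 0b11111011001111 = 16079 decimal.
V_out = 0 + 16079 × 0.000109863 V = 1.76649 V.

1.7665 V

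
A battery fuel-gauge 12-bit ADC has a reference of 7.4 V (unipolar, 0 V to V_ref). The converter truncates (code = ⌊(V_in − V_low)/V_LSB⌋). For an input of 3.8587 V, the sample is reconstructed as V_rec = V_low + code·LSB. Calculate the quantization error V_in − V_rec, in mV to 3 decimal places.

Step size: 7.4 V ÷ 2^12 = 1.807 mV.
(V_in − V_low)/LSB = (3.8587 − 0)/0.00180664 = 2135.8426 → code 2135 (floor).
V_rec = 0 + 2135·0.00180664 = 3.8571777 V.
Difference: 0.00152227 V → 1.522 mV.

1.522 mV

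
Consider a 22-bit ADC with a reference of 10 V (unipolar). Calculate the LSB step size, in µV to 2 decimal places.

2.38 µV

Full-scale span = 10 V.
LSB = 10 / 2^22 = 10 / 4194304 = 2.38419e-06 V = 2.38 µV.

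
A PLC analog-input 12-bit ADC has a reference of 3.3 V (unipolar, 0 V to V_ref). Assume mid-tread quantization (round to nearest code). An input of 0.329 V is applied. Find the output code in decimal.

code 408

With 4096 levels over 3.3 V, one step is 0.806 mV.
Input sits at 408.359 steps above V_low.
round(408.359) = 408.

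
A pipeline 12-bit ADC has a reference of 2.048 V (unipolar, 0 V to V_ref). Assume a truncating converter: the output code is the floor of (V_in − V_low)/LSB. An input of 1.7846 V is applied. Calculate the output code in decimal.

LSB = 2.048 V / 4096 = 0.500 mV.
Input sits at 3569.200 steps above V_low.
Floor → code 3569.

code 3569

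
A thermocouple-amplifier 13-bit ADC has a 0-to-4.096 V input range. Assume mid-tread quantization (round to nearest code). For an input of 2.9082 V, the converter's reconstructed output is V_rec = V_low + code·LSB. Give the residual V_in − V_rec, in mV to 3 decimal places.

0.200 mV

LSB = 4.096/2^13 = 0.500 mV.
Scaled input = 5816.4000 LSBs, so code = 5816.
Reconstructed: 2.908 V.
Difference: 0.0002 V → 0.200 mV.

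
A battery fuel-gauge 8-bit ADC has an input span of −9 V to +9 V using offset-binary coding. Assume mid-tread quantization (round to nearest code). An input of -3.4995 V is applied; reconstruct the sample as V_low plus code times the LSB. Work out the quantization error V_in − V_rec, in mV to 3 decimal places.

16.125 mV

LSB = 18/2^8 = 70.312 mV.
(-3.4995 − (−9))/0.0703125 = 78.2293; round gives code 78.
Reconstructed: -3.515625 V.
Difference: 0.016125 V → 16.125 mV.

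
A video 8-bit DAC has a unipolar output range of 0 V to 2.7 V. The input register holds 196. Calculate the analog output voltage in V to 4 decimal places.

2.0672 V

LSB = 2.7 V / 2^8 = 10.547 mV.
V_out = 0 + 196 × 0.0105469 V = 2.06719 V.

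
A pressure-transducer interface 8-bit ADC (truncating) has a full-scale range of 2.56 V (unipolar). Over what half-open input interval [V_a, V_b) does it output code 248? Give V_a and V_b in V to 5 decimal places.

LSB = 2.56/2^8 = 10.000 mV.
V_a = V_low + 248·LSB = 2.48 V; V_b = V_low + 249·LSB = 2.49 V.

[2.48000 V, 2.49000 V)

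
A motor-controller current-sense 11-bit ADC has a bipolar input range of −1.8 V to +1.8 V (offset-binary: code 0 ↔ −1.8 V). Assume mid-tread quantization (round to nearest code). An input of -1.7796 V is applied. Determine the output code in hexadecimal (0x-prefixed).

With 2048 levels over 3.6 V, one step is 1.758 mV.
(-1.7796 − (−1.8)) / 0.00175781 = 11.605 LSBs.
So the output code is 12.
In hexadecimal (0x-prefixed): 0xC.

code 0xC (decimal 12)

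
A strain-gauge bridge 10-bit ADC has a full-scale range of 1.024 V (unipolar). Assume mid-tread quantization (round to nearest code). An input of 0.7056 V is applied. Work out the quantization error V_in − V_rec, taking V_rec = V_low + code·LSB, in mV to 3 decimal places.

Step size: 1.024 V ÷ 2^10 = 1.000 mV.
Scaled input = 705.6000 LSBs, so code = 706.
Reconstructed: 0.706 V.
V_in − V_rec = -0.0004 V = -0.400 mV.

-0.400 mV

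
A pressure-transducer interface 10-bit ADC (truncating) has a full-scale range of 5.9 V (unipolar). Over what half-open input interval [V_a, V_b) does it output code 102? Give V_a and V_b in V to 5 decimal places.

LSB = 5.9/2^10 = 5.762 mV.
V_a = V_low + 102·LSB = 0.587695 V; V_b = V_low + 103·LSB = 0.593457 V.

[0.58770 V, 0.59346 V)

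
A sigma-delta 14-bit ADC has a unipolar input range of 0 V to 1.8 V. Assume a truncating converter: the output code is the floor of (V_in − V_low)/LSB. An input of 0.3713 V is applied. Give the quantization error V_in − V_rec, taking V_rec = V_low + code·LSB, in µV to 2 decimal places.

71.97 µV

One LSB is 1.8 V / 16384 = 109.86 µV.
(V_in − V_low)/LSB = (0.3713 − 0)/0.000109863 = 3379.6551 → code 3379 (floor).
Code 3379 maps back to 0 + 3379×0.000109863 V = 0.37122803 V.
V_in − V_rec = 7.19727e-05 V = 71.97 µV.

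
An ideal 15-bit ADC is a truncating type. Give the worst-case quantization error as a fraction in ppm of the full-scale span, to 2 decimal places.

Truncating → worst-case error = 1 LSB = V_FS/2^15, so 1e+06/32768 = 30.5176 ppm of full scale.

30.52 ppm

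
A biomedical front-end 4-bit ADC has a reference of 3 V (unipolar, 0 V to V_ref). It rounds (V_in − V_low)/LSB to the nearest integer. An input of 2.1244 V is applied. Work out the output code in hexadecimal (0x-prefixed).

With 16 levels over 3 V, one step is 187.500 mV.
(2.1244 − 0) / 0.1875 = 11.330 LSBs.
round(11.330) = 11.
In hexadecimal (0x-prefixed): 0xB.

code 0xB (decimal 11)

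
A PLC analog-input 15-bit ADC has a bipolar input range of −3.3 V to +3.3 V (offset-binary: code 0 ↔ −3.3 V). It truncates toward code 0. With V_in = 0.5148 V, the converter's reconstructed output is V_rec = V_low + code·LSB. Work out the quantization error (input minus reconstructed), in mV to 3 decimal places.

0.182 mV

One LSB is 6.6 V / 32768 = 201.42 µV.
(0.5148 − (−3.3))/0.000201416 = 18939.9040; ⌊·⌋ gives code 18939.
Code 18939 maps back to (−3.3) + 18939×0.000201416 V = 0.51461792 V.
Difference: 0.00018208 V → 0.182 mV.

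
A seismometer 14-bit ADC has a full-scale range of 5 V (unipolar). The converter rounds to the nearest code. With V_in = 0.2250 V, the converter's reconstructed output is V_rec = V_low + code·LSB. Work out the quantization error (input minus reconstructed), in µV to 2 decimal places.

85.45 µV

Step size: 5 V ÷ 2^14 = 305.18 µV.
(V_in − V_low)/LSB = (0.2250 − 0)/0.000305176 = 737.2800 → code 737 (round).
Code 737 maps back to 0 + 737×0.000305176 V = 0.22491455 V.
Difference: 8.54492e-05 V → 85.45 µV.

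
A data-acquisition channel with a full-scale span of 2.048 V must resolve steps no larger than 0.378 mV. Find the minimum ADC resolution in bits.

13 bits

Number of steps required ≥ 2.048 V / 0.378 mV = 5417.99.
Need 2^N ≥ 5417.99; 2^12 = 4096, 2^13 = 8192.
Minimum N = 13.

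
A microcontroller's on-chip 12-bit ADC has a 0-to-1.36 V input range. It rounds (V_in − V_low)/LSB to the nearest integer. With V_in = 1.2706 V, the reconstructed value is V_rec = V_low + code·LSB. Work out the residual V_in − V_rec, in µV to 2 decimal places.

-83.59 µV

LSB = 1.36/2^12 = 332.03 µV.
(V_in − V_low)/LSB = (1.2706 − 0)/0.000332031 = 3826.7482 → code 3827 (round).
Reconstructed: 1.2706836 V.
Error = 1.2706 − 1.2706836 = -8.35937e-05 V = -83.59 µV.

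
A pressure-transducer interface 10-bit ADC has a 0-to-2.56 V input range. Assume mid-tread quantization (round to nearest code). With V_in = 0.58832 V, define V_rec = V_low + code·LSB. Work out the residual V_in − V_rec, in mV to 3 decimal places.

Step size: 2.56 V ÷ 2^10 = 2.500 mV.
(0.58832 − 0)/0.0025 = 235.3280; round gives code 235.
V_rec = 0 + 235·0.0025 = 0.5875 V.
Difference: 0.00082 V → 0.820 mV.

0.820 mV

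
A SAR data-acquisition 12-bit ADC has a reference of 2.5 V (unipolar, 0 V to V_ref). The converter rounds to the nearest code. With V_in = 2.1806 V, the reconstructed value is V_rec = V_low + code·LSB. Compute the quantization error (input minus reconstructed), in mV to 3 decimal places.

-0.186 mV

One LSB is 2.5 V / 4096 = 0.610 mV.
Scaled input = 3572.6950 LSBs, so code = 3573.
Reconstructed: 2.1807861 V.
V_in − V_rec = -0.000186133 V = -0.186 mV.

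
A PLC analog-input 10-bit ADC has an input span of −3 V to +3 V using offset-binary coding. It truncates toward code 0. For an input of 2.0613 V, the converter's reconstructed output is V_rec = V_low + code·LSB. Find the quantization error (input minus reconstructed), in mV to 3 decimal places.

LSB = 6/2^10 = 5.859 mV.
Scaled input = 863.7952 LSBs, so code = 863.
Reconstructed: 2.0566406 V.
Error = 2.0613 − 2.0566406 = 0.00465938 V = 4.659 mV.

4.659 mV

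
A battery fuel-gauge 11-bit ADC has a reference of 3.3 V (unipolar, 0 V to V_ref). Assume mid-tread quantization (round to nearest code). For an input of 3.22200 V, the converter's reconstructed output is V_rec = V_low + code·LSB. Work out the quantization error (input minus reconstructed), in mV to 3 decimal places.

LSB = 3.3/2^11 = 1.611 mV.
Scaled input = 1999.5927 LSBs, so code = 2000.
Reconstructed: 3.2226562 V.
Difference: -0.00065625 V → -0.656 mV.

-0.656 mV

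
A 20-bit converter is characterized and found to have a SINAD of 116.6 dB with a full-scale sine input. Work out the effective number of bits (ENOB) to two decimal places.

19.08 bits

ENOB = (SINAD − 1.76) / 6.02 = (116.6 − 1.76)/6.02 = 19.076.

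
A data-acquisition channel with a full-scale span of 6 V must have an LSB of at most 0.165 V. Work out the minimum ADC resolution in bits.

Number of steps required ≥ 6 V / 0.165 V = 36.36.
Need 2^N ≥ 36.36; 2^5 = 32, 2^6 = 64.
Minimum N = 6.

6 bits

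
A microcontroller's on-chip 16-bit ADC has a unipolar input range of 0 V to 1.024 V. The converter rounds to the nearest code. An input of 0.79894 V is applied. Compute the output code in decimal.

code 51132

With 65536 levels over 1.024 V, one step is 15.62 µV.
(V_in − V_low)/LSB = (0.79894 − 0) / 1.5625e-05 = 51132.160.
round(51132.160) = 51132.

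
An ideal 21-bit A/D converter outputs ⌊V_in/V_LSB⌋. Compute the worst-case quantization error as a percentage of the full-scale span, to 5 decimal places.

0.00005 %

Truncating → worst-case error = 1 LSB = V_FS/2^21, so 100/2097152 = 4.76837e-05 % of full scale.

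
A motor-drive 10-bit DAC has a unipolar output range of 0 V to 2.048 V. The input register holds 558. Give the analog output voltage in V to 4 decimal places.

LSB = 2.048 V / 2^10 = 2.000 mV.
V_out = 0 + 558 × 0.002 V = 1.116 V.

1.1160 V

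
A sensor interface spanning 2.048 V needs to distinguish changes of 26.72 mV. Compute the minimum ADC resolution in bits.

Number of steps required ≥ 2.048 V / 26.72 mV = 76.65.
Need 2^N ≥ 76.65; 2^6 = 64, 2^7 = 128.
Minimum N = 7.

7 bits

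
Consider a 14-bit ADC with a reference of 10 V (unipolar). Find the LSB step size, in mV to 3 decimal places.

0.610 mV

Full-scale span = 10 V.
LSB = 10 / 2^14 = 10 / 16384 = 0.000610352 V = 0.610 mV.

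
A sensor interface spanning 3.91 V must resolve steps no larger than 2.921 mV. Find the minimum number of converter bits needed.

Number of steps required ≥ 3.91 V / 2.921 mV = 1338.58.
Need 2^N ≥ 1338.58; 2^10 = 1024, 2^11 = 2048.
Minimum N = 11.

11 bits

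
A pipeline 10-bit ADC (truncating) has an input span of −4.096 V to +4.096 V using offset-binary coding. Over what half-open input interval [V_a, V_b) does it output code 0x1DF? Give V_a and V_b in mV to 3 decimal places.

[-264.000 mV, -256.000 mV)

LSB = 8.192/2^10 = 8.000 mV.
Code 0x1DF = 479 decimal.
V_a = V_low + 479·LSB = -0.264 V; V_b = V_low + 480·LSB = -0.256 V.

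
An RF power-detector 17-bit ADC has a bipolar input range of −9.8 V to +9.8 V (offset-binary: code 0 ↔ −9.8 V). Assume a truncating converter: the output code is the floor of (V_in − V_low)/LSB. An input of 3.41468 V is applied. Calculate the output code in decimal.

code 88371

LSB = 19.6 V / 131072 = 149.54 µV.
(V_in − V_low)/LSB = (3.41468 − (−9.8)) / 0.000149536 = 88371.150.
⌊·⌋(88371.150) = 88371.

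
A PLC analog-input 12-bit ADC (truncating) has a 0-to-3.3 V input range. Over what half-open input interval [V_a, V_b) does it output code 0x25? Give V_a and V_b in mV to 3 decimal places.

[29.810 mV, 30.615 mV)

LSB = 3.3/2^12 = 0.806 mV.
Code 0x25 = 37 decimal.
V_a = V_low + 37·LSB = 0.0298096 V; V_b = V_low + 38·LSB = 0.0306152 V.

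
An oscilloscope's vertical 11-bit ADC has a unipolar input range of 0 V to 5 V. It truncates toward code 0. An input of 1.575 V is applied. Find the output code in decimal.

code 645

With 2048 levels over 5 V, one step is 2.441 mV.
(1.575 − 0) / 0.00244141 = 645.120 LSBs.
⌊·⌋(645.120) = 645.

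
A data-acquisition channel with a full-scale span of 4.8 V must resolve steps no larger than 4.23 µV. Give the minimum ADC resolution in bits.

21 bits

Number of steps required ≥ 4.8 V / 4.23 µV = 1134751.77.
Need 2^N ≥ 1134751.77; 2^20 = 1048576, 2^21 = 2097152.
Minimum N = 21.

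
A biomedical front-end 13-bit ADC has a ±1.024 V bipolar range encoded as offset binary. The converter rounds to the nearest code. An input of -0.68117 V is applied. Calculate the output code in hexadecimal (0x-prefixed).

code 0x55B (decimal 1371)

LSB = 2.048 V / 8192 = 250.00 µV.
(V_in − V_low)/LSB = (-0.68117 − (−1.024)) / 0.00025 = 1371.320.
round(1371.320) = 1371.
In hexadecimal (0x-prefixed): 0x55B.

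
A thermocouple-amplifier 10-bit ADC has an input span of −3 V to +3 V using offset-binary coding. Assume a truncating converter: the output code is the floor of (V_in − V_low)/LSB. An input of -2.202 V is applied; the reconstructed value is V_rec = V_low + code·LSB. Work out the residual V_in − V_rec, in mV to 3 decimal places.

1.125 mV

Step size: 6 V ÷ 2^10 = 5.859 mV.
(V_in − V_low)/LSB = (-2.202 − (−3))/0.00585938 = 136.1920 → code 136 (floor).
Code 136 maps back to (−3) + 136×0.00585938 V = -2.203125 V.
Error = -2.202 − (−2.203125) = 0.001125 V = 1.125 mV.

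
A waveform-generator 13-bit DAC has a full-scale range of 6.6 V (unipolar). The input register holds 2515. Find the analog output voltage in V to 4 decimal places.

LSB = 6.6 V / 2^13 = 0.806 mV.
V_out = 0 + 2515 × 0.000805664 V = 2.02625 V.

2.0262 V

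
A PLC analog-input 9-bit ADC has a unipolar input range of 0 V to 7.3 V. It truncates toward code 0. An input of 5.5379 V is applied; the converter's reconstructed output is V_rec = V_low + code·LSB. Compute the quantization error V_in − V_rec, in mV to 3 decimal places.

One LSB is 7.3 V / 512 = 14.258 mV.
Scaled input = 388.4116 LSBs, so code = 388.
V_rec = 0 + 388·0.0142578 = 5.5320313 V.
V_in − V_rec = 0.00586875 V = 5.869 mV.

5.869 mV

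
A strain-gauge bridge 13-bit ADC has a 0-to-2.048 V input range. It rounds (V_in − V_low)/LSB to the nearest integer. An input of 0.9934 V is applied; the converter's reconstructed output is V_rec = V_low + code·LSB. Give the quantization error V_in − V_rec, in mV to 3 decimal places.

LSB = 2.048/2^13 = 250.00 µV.
(0.9934 − 0)/0.00025 = 3973.6000; round gives code 3974.
Code 3974 maps back to 0 + 3974×0.00025 V = 0.9935 V.
V_in − V_rec = -0.0001 V = -0.100 mV.

-0.100 mV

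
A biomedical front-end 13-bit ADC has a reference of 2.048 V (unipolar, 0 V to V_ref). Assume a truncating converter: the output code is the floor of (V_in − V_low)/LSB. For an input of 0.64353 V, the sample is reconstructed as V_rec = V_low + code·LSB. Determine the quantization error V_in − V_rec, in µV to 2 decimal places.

Step size: 2.048 V ÷ 2^13 = 250.00 µV.
(V_in − V_low)/LSB = (0.64353 − 0)/0.00025 = 2574.1200 → code 2574 (floor).
Code 2574 maps back to 0 + 2574×0.00025 V = 0.6435 V.
Error = 0.64353 − 0.6435 = 3e-05 V = 30.00 µV.

30.00 µV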